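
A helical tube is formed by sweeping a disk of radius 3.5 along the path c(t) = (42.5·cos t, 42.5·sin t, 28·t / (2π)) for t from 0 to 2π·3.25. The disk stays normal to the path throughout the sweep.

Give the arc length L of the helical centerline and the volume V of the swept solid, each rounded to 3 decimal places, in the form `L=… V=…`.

2πR = 2π·42.5 = 267.035376
per-turn = √(267.035376² + 28²) = √(71307.8918 + 784) = √72091.8918 = 268.499333
L = 3.25 × 268.499333 = 872.622832
V = π·3.5² × L = 38.484510 × 872.622832 = 33582.462114

L=872.623 V=33582.462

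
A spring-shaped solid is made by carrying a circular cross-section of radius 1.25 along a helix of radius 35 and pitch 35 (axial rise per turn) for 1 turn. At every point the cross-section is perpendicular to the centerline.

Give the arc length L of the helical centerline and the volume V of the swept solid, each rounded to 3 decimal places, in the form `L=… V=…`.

L=222.679 V=1093.074

2πR = 2π·35 = 219.911486
per-turn = √(219.911486² + 35²) = √(48361.0616 + 1225) = √49586.0616 = 222.679280
L = 1 × 222.679280 = 222.679280
V = π·1.25² × L = 4.908739 × 222.679280 = 1093.074358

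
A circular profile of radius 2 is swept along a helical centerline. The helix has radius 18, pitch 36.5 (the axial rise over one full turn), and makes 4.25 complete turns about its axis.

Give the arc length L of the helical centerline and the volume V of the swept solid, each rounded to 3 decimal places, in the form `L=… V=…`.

2πR = 2π·18 = 113.097336
per-turn = √(113.097336² + 36.5²) = √(12791.0073 + 1332.25) = √14123.2573 = 118.841311
L = 4.25 × 118.841311 = 505.075574
V = π·2² × L = 12.566371 × 505.075574 = 6346.966846

L=505.076 V=6346.967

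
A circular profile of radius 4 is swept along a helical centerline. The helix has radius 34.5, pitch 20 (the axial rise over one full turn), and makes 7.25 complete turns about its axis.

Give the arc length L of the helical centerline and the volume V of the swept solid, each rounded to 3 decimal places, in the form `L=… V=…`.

2πR = 2π·34.5 = 216.769893
per-turn = √(216.769893² + 20²) = √(46989.1866 + 400) = √47389.1866 = 217.690575
L = 7.25 × 217.690575 = 1578.256671
V = π·4² × L = 50.265482 × 1578.256671 = 79331.832988

L=1578.257 V=79331.833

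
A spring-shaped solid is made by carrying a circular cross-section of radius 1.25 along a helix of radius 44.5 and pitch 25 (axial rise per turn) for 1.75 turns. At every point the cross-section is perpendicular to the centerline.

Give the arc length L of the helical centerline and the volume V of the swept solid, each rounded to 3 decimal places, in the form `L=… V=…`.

2πR = 2π·44.5 = 279.601746
per-turn = √(279.601746² + 25²) = √(78177.1365 + 625) = √78802.1365 = 280.717182
L = 1.75 × 280.717182 = 491.255069
V = π·1.25² × L = 4.908739 × 491.255069 = 2411.442681

L=491.255 V=2411.443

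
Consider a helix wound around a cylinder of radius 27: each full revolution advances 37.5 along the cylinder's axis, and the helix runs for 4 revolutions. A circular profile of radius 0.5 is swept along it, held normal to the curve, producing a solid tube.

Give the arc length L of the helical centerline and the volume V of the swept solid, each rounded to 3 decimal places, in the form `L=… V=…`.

2πR = 2π·27 = 169.646003
per-turn = √(169.646003² + 37.5²) = √(28779.7664 + 1406.25) = √30186.0164 = 173.741234
L = 4 × 173.741234 = 694.964936
V = π·0.5² × L = 0.785398 × 694.964936 = 545.824185

L=694.965 V=545.824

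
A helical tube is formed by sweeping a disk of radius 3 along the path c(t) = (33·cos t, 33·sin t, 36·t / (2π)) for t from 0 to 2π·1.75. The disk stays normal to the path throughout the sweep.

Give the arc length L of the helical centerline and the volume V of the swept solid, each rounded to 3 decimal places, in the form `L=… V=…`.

2πR = 2π·33 = 207.345115
per-turn = √(207.345115² + 36²) = √(42991.9968 + 1296) = √44287.9968 = 210.447135
L = 1.75 × 210.447135 = 368.282487
V = π·3² × L = 28.274334 × 368.282487 = 10412.941996

L=368.282 V=10412.942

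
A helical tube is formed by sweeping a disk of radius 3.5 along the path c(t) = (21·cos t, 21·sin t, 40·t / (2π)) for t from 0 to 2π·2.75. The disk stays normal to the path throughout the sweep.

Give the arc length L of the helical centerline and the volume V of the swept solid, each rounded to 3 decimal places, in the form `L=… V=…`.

L=379.161 V=14591.822

2πR = 2π·21 = 131.946891
per-turn = √(131.946891² + 40²) = √(17409.9822 + 1600) = √19009.9822 = 137.876692
L = 2.75 × 137.876692 = 379.160903
V = π·3.5² × L = 38.484510 × 379.160903 = 14591.821553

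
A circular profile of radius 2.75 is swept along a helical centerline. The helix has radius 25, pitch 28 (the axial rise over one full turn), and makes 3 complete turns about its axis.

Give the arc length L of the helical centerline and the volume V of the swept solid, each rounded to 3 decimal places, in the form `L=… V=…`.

L=478.667 V=11372.312

2πR = 2π·25 = 157.079633
per-turn = √(157.079633² + 28²) = √(24674.0110 + 784) = √25458.0110 = 159.555667
L = 3 × 159.555667 = 478.667002
V = π·2.75² × L = 23.758294 × 478.667002 = 11372.311579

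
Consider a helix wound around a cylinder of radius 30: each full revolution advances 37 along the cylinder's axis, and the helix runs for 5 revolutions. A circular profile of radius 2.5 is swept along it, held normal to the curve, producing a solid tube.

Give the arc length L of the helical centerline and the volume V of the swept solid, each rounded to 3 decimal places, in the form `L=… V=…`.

2πR = 2π·30 = 188.495559
per-turn = √(188.495559² + 37²) = √(35530.5758 + 1369) = √36899.5758 = 192.092623
L = 5 × 192.092623 = 960.463115
V = π·2.5² × L = 19.634954 × 960.463115 = 18858.649172

L=960.463 V=18858.649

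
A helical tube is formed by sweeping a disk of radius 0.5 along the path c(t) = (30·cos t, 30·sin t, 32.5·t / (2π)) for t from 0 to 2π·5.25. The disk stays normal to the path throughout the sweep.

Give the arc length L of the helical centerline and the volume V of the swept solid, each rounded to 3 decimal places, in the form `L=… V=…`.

2πR = 2π·30 = 188.495559
per-turn = √(188.495559² + 32.5²) = √(35530.5758 + 1056.25) = √36586.8258 = 191.276830
L = 5.25 × 191.276830 = 1004.203360
V = π·0.5² × L = 0.785398 × 1004.203360 = 788.699474

L=1004.203 V=788.699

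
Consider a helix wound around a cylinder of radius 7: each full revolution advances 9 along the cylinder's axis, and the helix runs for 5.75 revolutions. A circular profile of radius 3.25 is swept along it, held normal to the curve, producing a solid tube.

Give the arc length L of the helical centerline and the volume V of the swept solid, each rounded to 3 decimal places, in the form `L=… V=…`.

2πR = 2π·7 = 43.982297
per-turn = √(43.982297² + 9²) = √(1934.4425 + 81) = √2015.4425 = 44.893680
L = 5.75 × 44.893680 = 258.138657
V = π·3.25² × L = 33.183072 × 258.138657 = 8565.833757

L=258.139 V=8565.834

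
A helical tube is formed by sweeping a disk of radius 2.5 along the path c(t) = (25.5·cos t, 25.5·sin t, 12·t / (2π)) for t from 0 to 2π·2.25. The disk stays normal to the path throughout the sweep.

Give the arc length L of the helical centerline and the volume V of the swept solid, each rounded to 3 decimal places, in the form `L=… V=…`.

L=361.507 V=7098.182

2πR = 2π·25.5 = 160.221225
per-turn = √(160.221225² + 12²) = √(25670.8410 + 144) = √25814.8410 = 160.669976
L = 2.25 × 160.669976 = 361.507445
V = π·2.5² × L = 19.634954 × 361.507445 = 7098.182084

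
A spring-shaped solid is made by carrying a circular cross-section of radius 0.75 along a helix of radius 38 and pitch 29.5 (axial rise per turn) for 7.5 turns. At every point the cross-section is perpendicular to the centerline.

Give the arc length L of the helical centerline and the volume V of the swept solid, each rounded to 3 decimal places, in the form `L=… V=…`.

2πR = 2π·38 = 238.761042
per-turn = √(238.761042² + 29.5²) = √(57006.8350 + 870.25) = √57877.0850 = 240.576568
L = 7.5 × 240.576568 = 1804.324259
V = π·0.75² × L = 1.767146 × 1804.324259 = 3188.504159

L=1804.324 V=3188.504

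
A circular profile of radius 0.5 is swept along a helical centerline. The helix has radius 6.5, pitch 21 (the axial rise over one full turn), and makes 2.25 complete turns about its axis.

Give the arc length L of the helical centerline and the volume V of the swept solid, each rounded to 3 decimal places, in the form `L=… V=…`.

2πR = 2π·6.5 = 40.840704
per-turn = √(40.840704² + 21²) = √(1667.9631 + 441) = √2108.9631 = 45.923449
L = 2.25 × 45.923449 = 103.327760
V = π·0.5² × L = 0.785398 × 103.327760 = 81.153433

L=103.328 V=81.153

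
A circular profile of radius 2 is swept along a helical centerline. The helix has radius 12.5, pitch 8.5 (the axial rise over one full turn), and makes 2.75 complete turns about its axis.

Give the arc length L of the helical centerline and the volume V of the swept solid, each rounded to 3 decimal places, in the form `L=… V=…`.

L=217.246 V=2729.990

2πR = 2π·12.5 = 78.539816
per-turn = √(78.539816² + 8.5²) = √(6168.5028 + 72.25) = √6240.7528 = 78.998435
L = 2.75 × 78.998435 = 217.245697
V = π·2² × L = 12.566371 × 217.245697 = 2729.989937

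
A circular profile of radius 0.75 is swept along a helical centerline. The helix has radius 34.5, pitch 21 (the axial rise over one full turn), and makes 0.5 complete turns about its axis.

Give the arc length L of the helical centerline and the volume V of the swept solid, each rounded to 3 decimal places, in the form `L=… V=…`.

2πR = 2π·34.5 = 216.769893
per-turn = √(216.769893² + 21²) = √(46989.1866 + 441) = √47430.1866 = 217.784725
L = 0.5 × 217.784725 = 108.892363
V = π·0.75² × L = 1.767146 × 108.892363 = 192.428689

L=108.892 V=192.429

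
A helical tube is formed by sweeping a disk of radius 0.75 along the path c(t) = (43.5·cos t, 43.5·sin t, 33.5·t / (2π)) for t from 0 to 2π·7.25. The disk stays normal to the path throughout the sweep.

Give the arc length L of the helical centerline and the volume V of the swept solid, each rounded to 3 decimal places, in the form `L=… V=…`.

2πR = 2π·43.5 = 273.318561
per-turn = √(273.318561² + 33.5²) = √(74703.0357 + 1122.25) = √75825.2857 = 275.363915
L = 7.25 × 275.363915 = 1996.388384
V = π·0.75² × L = 1.767146 × 1996.388384 = 3527.909483

L=1996.388 V=3527.909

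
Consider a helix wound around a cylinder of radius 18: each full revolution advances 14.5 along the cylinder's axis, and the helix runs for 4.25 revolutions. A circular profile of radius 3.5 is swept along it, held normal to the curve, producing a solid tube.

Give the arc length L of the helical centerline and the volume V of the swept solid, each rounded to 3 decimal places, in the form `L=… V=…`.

L=484.598 V=18649.516

2πR = 2π·18 = 113.097336
per-turn = √(113.097336² + 14.5²) = √(12791.0073 + 210.25) = √13001.2573 = 114.023056
L = 4.25 × 114.023056 = 484.597988
V = π·3.5² × L = 38.484510 × 484.597988 = 18649.516121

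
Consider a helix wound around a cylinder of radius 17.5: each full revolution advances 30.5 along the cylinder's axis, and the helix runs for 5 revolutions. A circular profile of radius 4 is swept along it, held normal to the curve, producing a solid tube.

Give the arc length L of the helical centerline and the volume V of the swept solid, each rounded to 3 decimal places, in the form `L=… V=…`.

L=570.537 V=28678.336

2πR = 2π·17.5 = 109.955743
per-turn = √(109.955743² + 30.5²) = √(12090.2654 + 930.25) = √13020.5154 = 114.107473
L = 5 × 114.107473 = 570.537365
V = π·4² × L = 50.265482 × 570.537365 = 28678.335908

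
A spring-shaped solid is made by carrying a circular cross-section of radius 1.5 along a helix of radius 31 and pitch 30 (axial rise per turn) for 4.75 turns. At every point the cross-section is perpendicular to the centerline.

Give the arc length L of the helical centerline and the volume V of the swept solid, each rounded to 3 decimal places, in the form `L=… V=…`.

L=936.109 V=6616.963

2πR = 2π·31 = 194.778745
per-turn = √(194.778745² + 30²) = √(37938.7593 + 900) = √38838.7593 = 197.075517
L = 4.75 × 197.075517 = 936.108705
V = π·1.5² × L = 7.068583 × 936.108705 = 6616.962517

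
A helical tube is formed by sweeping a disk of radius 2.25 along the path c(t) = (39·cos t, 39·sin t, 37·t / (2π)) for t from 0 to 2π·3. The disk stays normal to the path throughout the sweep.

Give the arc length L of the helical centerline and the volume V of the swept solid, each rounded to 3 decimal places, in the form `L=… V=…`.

L=743.466 V=11824.309

2πR = 2π·39 = 245.044227
per-turn = √(245.044227² + 37²) = √(60046.6732 + 1369) = √61415.6732 = 247.821858
L = 3 × 247.821858 = 743.465573
V = π·2.25² × L = 15.904313 × 743.465573 = 11824.309039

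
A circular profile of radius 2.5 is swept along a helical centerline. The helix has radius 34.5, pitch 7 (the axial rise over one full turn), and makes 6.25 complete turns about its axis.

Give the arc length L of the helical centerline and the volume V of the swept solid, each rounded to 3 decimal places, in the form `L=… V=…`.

L=1355.518 V=26615.535

2πR = 2π·34.5 = 216.769893
per-turn = √(216.769893² + 7²) = √(46989.1866 + 49) = √47038.1866 = 216.882887
L = 6.25 × 216.882887 = 1355.518042
V = π·2.5² × L = 19.634954 × 1355.518042 = 26615.534516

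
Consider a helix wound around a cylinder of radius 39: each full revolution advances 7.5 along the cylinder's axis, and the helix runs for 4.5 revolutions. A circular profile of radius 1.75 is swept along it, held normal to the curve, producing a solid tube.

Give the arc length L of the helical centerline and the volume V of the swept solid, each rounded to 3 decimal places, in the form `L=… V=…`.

2πR = 2π·39 = 245.044227
per-turn = √(245.044227² + 7.5²) = √(60046.6732 + 56.25) = √60102.9232 = 245.158975
L = 4.5 × 245.158975 = 1103.215389
V = π·1.75² × L = 9.621128 × 1103.215389 = 10614.175918

L=1103.215 V=10614.176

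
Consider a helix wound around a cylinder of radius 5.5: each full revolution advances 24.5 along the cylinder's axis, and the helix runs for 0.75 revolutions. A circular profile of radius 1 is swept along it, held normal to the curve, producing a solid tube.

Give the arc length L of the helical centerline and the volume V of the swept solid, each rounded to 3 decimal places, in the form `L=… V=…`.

2πR = 2π·5.5 = 34.557519
per-turn = √(34.557519² + 24.5²) = √(1194.2221 + 600.25) = √1794.4721 = 42.361210
L = 0.75 × 42.361210 = 31.770908
V = π·1² × L = 3.141593 × 31.770908 = 99.811250

L=31.771 V=99.811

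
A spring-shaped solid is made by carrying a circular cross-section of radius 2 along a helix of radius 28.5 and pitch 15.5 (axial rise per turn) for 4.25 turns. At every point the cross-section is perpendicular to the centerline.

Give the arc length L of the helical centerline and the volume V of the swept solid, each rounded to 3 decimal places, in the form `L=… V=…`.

L=763.897 V=9599.407

2πR = 2π·28.5 = 179.070781
per-turn = √(179.070781² + 15.5²) = √(32066.3447 + 240.25) = √32306.5947 = 179.740354
L = 4.25 × 179.740354 = 763.896503
V = π·2² × L = 12.566371 × 763.896503 = 9599.406563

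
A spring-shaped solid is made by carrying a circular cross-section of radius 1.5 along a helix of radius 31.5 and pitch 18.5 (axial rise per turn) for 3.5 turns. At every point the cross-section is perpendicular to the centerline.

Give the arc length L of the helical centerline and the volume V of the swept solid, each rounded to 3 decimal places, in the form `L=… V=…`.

2πR = 2π·31.5 = 197.920337
per-turn = √(197.920337² + 18.5²) = √(39172.4599 + 342.25) = √39514.7099 = 198.783072
L = 3.5 × 198.783072 = 695.740753
V = π·1.5² × L = 7.068583 × 695.740753 = 4917.901589

L=695.741 V=4917.902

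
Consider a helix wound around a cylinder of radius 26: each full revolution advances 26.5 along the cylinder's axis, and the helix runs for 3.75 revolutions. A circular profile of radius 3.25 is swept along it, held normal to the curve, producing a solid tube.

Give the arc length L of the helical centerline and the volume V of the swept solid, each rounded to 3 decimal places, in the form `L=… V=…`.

2πR = 2π·26 = 163.362818
per-turn = √(163.362818² + 26.5²) = √(26687.4103 + 702.25) = √27389.6603 = 165.498218
L = 3.75 × 165.498218 = 620.618319
V = π·3.25² × L = 33.183072 × 620.618319 = 20594.022617

L=620.618 V=20594.023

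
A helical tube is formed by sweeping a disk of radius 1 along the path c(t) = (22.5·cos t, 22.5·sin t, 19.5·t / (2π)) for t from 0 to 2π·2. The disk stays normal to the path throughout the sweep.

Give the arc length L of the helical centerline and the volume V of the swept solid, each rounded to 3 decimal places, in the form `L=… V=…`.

L=285.420 V=896.675

2πR = 2π·22.5 = 141.371669
per-turn = √(141.371669² + 19.5²) = √(19985.9489 + 380.25) = √20366.1989 = 142.710192
L = 2 × 142.710192 = 285.420384
V = π·1² × L = 3.141593 × 285.420384 = 896.674582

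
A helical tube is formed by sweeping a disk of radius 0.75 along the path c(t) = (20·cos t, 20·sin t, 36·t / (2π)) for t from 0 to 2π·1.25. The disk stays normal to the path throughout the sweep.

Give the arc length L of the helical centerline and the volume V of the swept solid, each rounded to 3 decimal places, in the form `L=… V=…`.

L=163.398 V=288.749

2πR = 2π·20 = 125.663706
per-turn = √(125.663706² + 36²) = √(15791.3670 + 1296) = √17087.3670 = 130.718656
L = 1.25 × 130.718656 = 163.398320
V = π·0.75² × L = 1.767146 × 163.398320 = 288.748666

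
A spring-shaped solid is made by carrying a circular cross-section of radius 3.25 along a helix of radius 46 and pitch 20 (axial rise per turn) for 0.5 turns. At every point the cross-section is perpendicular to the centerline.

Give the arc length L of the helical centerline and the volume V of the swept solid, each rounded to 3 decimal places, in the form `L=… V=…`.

2πR = 2π·46 = 289.026524
per-turn = √(289.026524² + 20²) = √(83536.3317 + 400) = √83936.3317 = 289.717676
L = 0.5 × 289.717676 = 144.858838
V = π·3.25² × L = 33.183072 × 144.858838 = 4806.861306

L=144.859 V=4806.861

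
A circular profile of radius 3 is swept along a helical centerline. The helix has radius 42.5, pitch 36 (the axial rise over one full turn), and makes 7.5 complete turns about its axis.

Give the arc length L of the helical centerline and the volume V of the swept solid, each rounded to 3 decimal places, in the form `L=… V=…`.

L=2020.883 V=57139.126

2πR = 2π·42.5 = 267.035376
per-turn = √(267.035376² + 36²) = √(71307.8918 + 1296) = √72603.8918 = 269.451094
L = 7.5 × 269.451094 = 2020.883201
V = π·3² × L = 28.274334 × 2020.883201 = 57139.126373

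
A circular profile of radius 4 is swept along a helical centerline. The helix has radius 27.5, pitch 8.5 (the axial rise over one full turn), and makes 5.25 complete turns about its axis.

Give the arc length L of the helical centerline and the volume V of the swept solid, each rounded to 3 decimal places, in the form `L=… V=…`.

L=908.232 V=45652.712

2πR = 2π·27.5 = 172.787596
per-turn = √(172.787596² + 8.5²) = √(29855.5533 + 72.25) = √29927.8033 = 172.996541
L = 5.25 × 172.996541 = 908.231842
V = π·4² × L = 50.265482 × 908.231842 = 45652.711721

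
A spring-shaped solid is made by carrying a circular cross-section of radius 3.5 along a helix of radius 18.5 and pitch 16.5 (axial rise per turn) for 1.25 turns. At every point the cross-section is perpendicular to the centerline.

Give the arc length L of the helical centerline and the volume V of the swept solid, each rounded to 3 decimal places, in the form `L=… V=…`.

L=146.755 V=5647.802

2πR = 2π·18.5 = 116.238928
per-turn = √(116.238928² + 16.5²) = √(13511.4884 + 272.25) = √13783.7384 = 117.404167
L = 1.25 × 117.404167 = 146.755209
V = π·3.5² × L = 38.484510 × 146.755209 = 5647.802299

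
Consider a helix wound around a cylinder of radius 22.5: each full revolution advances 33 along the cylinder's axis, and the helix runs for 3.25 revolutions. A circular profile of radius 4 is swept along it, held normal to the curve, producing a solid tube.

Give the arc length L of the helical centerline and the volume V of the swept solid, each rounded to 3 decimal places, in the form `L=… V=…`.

L=471.809 V=23715.729

2πR = 2π·22.5 = 141.371669
per-turn = √(141.371669² + 33²) = √(19985.9489 + 1089) = √21074.9489 = 145.172135
L = 3.25 × 145.172135 = 471.809440
V = π·4² × L = 50.265482 × 471.809440 = 23715.729141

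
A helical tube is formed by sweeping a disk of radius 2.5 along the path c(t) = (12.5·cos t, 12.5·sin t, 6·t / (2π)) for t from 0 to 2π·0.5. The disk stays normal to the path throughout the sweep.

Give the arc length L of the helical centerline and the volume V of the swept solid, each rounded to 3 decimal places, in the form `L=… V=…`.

2πR = 2π·12.5 = 78.539816
per-turn = √(78.539816² + 6²) = √(6168.5028 + 36) = √6204.5028 = 78.768666
L = 0.5 × 78.768666 = 39.384333
V = π·2.5² × L = 19.634954 × 39.384333 = 773.309571

L=39.384 V=773.310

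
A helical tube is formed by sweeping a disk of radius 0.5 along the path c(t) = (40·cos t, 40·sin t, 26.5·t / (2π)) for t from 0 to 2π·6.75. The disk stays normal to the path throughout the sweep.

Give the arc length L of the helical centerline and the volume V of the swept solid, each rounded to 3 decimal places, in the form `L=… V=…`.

L=1705.864 V=1339.783

2πR = 2π·40 = 251.327412
per-turn = √(251.327412² + 26.5²) = √(63165.4682 + 702.25) = √63867.7182 = 252.720633
L = 6.75 × 252.720633 = 1705.864270
V = π·0.5² × L = 0.785398 × 1705.864270 = 1339.782665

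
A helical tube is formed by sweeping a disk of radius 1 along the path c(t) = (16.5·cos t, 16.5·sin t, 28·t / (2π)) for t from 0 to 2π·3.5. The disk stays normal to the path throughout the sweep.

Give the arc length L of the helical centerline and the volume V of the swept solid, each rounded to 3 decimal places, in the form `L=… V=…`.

L=375.855 V=1180.783

2πR = 2π·16.5 = 103.672558
per-turn = √(103.672558² + 28²) = √(10747.9992 + 784) = √11531.9992 = 107.387146
L = 3.5 × 107.387146 = 375.855012
V = π·1² × L = 3.141593 × 375.855012 = 1180.783345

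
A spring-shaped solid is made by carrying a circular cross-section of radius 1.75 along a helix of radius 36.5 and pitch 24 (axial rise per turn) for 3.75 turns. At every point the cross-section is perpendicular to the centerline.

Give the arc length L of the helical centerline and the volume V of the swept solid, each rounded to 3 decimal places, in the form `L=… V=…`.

2πR = 2π·36.5 = 229.336264
per-turn = √(229.336264² + 24²) = √(52595.1219 + 576) = √53171.1219 = 230.588642
L = 3.75 × 230.588642 = 864.707408
V = π·1.75² × L = 9.621128 × 864.707408 = 8319.460222

L=864.707 V=8319.460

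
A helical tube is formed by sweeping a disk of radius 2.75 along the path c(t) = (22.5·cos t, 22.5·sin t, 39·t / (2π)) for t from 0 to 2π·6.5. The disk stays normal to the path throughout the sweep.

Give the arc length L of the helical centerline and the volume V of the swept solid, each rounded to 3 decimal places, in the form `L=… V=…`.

2πR = 2π·22.5 = 141.371669
per-turn = √(141.371669² + 39²) = √(19985.9489 + 1521) = √21506.9489 = 146.652477
L = 6.5 × 146.652477 = 953.241098
V = π·2.75² × L = 23.758294 × 953.241098 = 22647.382689

L=953.241 V=22647.383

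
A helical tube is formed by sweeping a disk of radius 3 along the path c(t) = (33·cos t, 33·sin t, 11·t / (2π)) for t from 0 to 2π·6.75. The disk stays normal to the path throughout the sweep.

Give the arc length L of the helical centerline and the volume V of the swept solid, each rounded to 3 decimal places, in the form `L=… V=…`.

2πR = 2π·33 = 207.345115
per-turn = √(207.345115² + 11²) = √(42991.9968 + 121) = √43112.9968 = 207.636694
L = 6.75 × 207.636694 = 1401.547686
V = π·3² × L = 28.274334 × 1401.547686 = 39627.827218

L=1401.548 V=39627.827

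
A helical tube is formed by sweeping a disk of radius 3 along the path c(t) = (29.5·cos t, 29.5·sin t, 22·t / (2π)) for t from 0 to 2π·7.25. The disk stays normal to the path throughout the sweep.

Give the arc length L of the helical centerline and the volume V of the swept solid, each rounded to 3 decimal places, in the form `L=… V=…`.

2πR = 2π·29.5 = 185.353967
per-turn = √(185.353967² + 22²) = √(34356.0929 + 484) = √34840.0929 = 186.655010
L = 7.25 × 186.655010 = 1353.248826
V = π·3² × L = 28.274334 × 1353.248826 = 38262.209122

L=1353.249 V=38262.209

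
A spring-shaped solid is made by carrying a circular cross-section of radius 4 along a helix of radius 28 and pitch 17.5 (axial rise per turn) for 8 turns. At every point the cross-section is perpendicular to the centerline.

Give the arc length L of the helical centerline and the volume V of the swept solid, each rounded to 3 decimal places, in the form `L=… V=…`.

L=1414.379 V=71094.463

2πR = 2π·28 = 175.929189
per-turn = √(175.929189² + 17.5²) = √(30951.0794 + 306.25) = √31257.3294 = 176.797425
L = 8 × 176.797425 = 1414.379398
V = π·4² × L = 50.265482 × 1414.379398 = 71094.462822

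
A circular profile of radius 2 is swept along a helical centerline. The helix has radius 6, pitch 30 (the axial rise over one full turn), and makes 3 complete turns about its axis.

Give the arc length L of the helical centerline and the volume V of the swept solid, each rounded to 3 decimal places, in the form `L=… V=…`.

L=144.537 V=1816.308

2πR = 2π·6 = 37.699112
per-turn = √(37.699112² + 30²) = √(1421.2230 + 900) = √2321.2230 = 48.179073
L = 3 × 48.179073 = 144.537218
V = π·2² × L = 12.566371 × 144.537218 = 1816.308245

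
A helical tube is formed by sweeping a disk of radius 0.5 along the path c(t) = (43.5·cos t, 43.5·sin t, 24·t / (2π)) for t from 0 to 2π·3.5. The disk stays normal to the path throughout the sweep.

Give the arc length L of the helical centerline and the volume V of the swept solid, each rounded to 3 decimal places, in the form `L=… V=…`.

2πR = 2π·43.5 = 273.318561
per-turn = √(273.318561² + 24²) = √(74703.0357 + 576) = √75279.0357 = 274.370253
L = 3.5 × 274.370253 = 960.295885
V = π·0.5² × L = 0.785398 × 960.295885 = 754.214625

L=960.296 V=754.215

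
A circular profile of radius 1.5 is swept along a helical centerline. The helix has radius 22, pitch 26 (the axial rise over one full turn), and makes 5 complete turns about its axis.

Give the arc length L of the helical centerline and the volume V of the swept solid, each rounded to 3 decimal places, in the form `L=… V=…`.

2πR = 2π·22 = 138.230077
per-turn = √(138.230077² + 26²) = √(19107.5541 + 676) = √19783.5541 = 140.654023
L = 5 × 140.654023 = 703.270114
V = π·1.5² × L = 7.068583 × 703.270114 = 4971.123502

L=703.270 V=4971.124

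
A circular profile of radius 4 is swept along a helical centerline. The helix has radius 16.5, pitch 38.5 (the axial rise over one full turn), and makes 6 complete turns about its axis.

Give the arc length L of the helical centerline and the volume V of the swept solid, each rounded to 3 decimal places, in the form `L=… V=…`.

2πR = 2π·16.5 = 103.672558
per-turn = √(103.672558² + 38.5²) = √(10747.9992 + 1482.25) = √12230.2492 = 110.590457
L = 6 × 110.590457 = 663.542742
V = π·4² × L = 50.265482 × 663.542742 = 33353.296076

L=663.543 V=33353.296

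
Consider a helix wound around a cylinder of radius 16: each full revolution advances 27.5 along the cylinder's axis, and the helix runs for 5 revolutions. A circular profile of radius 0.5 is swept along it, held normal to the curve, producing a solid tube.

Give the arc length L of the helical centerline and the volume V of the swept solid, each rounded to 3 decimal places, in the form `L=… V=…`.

L=521.122 V=409.288

2πR = 2π·16 = 100.530965
per-turn = √(100.530965² + 27.5²) = √(10106.4749 + 756.25) = √10862.7249 = 104.224397
L = 5 × 104.224397 = 521.121984
V = π·0.5² × L = 0.785398 × 521.121984 = 409.288249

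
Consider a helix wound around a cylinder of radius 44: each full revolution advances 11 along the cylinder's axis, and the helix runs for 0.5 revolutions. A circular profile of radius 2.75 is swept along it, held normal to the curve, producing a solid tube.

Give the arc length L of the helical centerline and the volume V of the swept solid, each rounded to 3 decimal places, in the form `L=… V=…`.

L=138.339 V=3286.709

2πR = 2π·44 = 276.460154
per-turn = √(276.460154² + 11²) = √(76430.2165 + 121) = √76551.2165 = 276.678905
L = 0.5 × 276.678905 = 138.339453
V = π·2.75² × L = 23.758294 × 138.339453 = 3286.709446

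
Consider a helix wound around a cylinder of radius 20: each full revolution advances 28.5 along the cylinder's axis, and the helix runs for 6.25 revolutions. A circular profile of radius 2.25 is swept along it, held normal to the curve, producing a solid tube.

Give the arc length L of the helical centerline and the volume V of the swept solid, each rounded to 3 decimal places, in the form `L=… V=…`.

L=805.344 V=12808.441

2πR = 2π·20 = 125.663706
per-turn = √(125.663706² + 28.5²) = √(15791.3670 + 812.25) = √16603.6170 = 128.855023
L = 6.25 × 128.855023 = 805.343896
V = π·2.25² × L = 15.904313 × 805.343896 = 12808.441239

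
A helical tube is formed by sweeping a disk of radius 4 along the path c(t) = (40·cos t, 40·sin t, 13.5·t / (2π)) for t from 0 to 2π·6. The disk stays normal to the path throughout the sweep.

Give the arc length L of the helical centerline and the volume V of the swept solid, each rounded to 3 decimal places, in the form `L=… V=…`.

L=1510.138 V=75907.833

2πR = 2π·40 = 251.327412
per-turn = √(251.327412² + 13.5²) = √(63165.4682 + 182.25) = √63347.7182 = 251.689726
L = 6 × 251.689726 = 1510.138356
V = π·4² × L = 50.265482 × 1510.138356 = 75907.833038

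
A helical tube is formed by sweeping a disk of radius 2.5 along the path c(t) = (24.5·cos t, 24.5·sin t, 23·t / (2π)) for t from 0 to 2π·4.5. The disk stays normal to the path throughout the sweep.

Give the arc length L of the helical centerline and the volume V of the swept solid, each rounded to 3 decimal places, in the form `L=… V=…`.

2πR = 2π·24.5 = 153.938040
per-turn = √(153.938040² + 23²) = √(23696.9202 + 529) = √24225.9202 = 155.646780
L = 4.5 × 155.646780 = 700.410511
V = π·2.5² × L = 19.634954 × 700.410511 = 13752.528217

L=700.411 V=13752.528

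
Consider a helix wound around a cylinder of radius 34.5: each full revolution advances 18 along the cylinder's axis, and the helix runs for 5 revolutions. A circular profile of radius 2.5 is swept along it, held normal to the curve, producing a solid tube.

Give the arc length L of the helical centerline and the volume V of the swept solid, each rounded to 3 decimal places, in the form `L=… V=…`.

L=1087.580 V=21354.578

2πR = 2π·34.5 = 216.769893
per-turn = √(216.769893² + 18²) = √(46989.1866 + 324) = √47313.1866 = 217.515946
L = 5 × 217.515946 = 1087.579728
V = π·2.5² × L = 19.634954 × 1087.579728 = 21354.578015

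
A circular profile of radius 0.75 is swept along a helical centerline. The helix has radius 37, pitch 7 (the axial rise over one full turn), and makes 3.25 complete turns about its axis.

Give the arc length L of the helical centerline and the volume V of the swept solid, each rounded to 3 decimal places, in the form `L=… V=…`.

2πR = 2π·37 = 232.477856
per-turn = √(232.477856² + 7²) = √(54045.9537 + 49) = √54094.9537 = 232.583219
L = 3.25 × 232.583219 = 755.895461
V = π·0.75² × L = 1.767146 × 755.895461 = 1335.777541

L=755.895 V=1335.778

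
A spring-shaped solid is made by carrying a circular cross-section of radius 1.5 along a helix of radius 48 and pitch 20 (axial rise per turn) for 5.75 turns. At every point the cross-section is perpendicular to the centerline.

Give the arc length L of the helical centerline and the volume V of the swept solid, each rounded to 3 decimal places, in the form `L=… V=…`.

2πR = 2π·48 = 301.592895
per-turn = √(301.592895² + 20²) = √(90958.2742 + 400) = √91358.2742 = 302.255313
L = 5.75 × 302.255313 = 1737.968049
V = π·1.5² × L = 7.068583 × 1737.968049 = 12284.972224

L=1737.968 V=12284.972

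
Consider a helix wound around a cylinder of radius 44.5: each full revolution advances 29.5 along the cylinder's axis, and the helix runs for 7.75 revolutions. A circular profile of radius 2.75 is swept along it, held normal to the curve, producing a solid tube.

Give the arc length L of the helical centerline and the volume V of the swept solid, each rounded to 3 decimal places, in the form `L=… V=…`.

2πR = 2π·44.5 = 279.601746
per-turn = √(279.601746² + 29.5²) = √(78177.1365 + 870.25) = √79047.3865 = 281.153671
L = 7.75 × 281.153671 = 2178.940947
V = π·2.75² × L = 23.758294 × 2178.940947 = 51767.920586

L=2178.941 V=51767.921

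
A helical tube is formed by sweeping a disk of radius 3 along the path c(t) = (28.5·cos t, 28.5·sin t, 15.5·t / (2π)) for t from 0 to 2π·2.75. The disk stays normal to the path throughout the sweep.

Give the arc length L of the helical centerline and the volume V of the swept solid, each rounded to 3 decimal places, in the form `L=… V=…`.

2πR = 2π·28.5 = 179.070781
per-turn = √(179.070781² + 15.5²) = √(32066.3447 + 240.25) = √32306.5947 = 179.740354
L = 2.75 × 179.740354 = 494.285972
V = π·3² × L = 28.274334 × 494.285972 = 13975.606614

L=494.286 V=13975.607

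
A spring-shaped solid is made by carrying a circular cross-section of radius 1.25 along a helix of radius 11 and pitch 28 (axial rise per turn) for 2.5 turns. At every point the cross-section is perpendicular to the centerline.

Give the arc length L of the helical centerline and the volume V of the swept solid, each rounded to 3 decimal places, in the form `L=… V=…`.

2πR = 2π·11 = 69.115038
per-turn = √(69.115038² + 28²) = √(4776.8885 + 784) = √5560.8885 = 74.571365
L = 2.5 × 74.571365 = 186.428413
V = π·1.25² × L = 4.908739 × 186.428413 = 915.128334

L=186.428 V=915.128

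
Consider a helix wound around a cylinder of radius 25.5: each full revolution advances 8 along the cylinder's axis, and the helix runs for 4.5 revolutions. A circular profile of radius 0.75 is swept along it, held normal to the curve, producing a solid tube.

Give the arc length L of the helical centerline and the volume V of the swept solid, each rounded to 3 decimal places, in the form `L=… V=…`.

L=721.894 V=1275.691

2πR = 2π·25.5 = 160.221225
per-turn = √(160.221225² + 8²) = √(25670.8410 + 64) = √25734.8410 = 160.420825
L = 4.5 × 160.420825 = 721.893712
V = π·0.75² × L = 1.767146 × 721.893712 = 1275.691490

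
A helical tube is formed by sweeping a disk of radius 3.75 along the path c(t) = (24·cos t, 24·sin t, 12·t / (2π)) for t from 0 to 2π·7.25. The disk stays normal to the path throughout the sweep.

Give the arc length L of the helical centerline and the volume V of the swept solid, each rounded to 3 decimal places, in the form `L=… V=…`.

L=1096.730 V=48452.065

2πR = 2π·24 = 150.796447
per-turn = √(150.796447² + 12²) = √(22739.5685 + 144) = √22883.5685 = 151.273159
L = 7.25 × 151.273159 = 1096.730401
V = π·3.75² × L = 44.178647 × 1096.730401 = 48452.064879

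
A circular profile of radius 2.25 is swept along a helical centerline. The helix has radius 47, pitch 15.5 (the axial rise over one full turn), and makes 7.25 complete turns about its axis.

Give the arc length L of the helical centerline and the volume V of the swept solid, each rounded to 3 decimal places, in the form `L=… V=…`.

2πR = 2π·47 = 295.309709
per-turn = √(295.309709² + 15.5²) = √(87207.8245 + 240.25) = √87448.0745 = 295.716206
L = 7.25 × 295.716206 = 2143.942493
V = π·2.25² × L = 15.904313 × 2143.942493 = 34097.932060

L=2143.942 V=34097.932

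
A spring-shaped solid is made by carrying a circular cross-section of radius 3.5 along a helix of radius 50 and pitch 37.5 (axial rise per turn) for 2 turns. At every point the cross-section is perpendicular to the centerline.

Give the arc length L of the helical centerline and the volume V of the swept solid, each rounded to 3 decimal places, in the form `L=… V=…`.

L=632.779 V=24352.187

2πR = 2π·50 = 314.159265
per-turn = √(314.159265² + 37.5²) = √(98696.0440 + 1406.25) = √100102.2940 = 316.389466
L = 2 × 316.389466 = 632.778931
V = π·3.5² × L = 38.484510 × 632.778931 = 24352.187118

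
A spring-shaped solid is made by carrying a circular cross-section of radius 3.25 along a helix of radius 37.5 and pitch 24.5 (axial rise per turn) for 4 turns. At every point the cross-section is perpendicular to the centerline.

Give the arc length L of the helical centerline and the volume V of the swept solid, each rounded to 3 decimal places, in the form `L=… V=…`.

2πR = 2π·37.5 = 235.619449
per-turn = √(235.619449² + 24.5²) = √(55516.5248 + 600.25) = √56116.7748 = 236.889795
L = 4 × 236.889795 = 947.559178
V = π·3.25² × L = 33.183072 × 947.559178 = 31442.924815

L=947.559 V=31442.925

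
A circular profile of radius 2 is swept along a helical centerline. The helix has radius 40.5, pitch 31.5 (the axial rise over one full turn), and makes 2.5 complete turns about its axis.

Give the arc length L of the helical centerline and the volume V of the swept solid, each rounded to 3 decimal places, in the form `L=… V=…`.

2πR = 2π·40.5 = 254.469005
per-turn = √(254.469005² + 31.5²) = √(64754.4745 + 992.25) = √65746.7245 = 256.411241
L = 2.5 × 256.411241 = 641.028102
V = π·2² × L = 12.566371 × 641.028102 = 8055.396708

L=641.028 V=8055.397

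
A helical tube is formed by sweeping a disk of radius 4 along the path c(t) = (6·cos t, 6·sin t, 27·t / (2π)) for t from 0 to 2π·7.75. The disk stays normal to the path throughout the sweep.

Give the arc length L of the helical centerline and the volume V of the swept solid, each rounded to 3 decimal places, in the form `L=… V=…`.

2πR = 2π·6 = 37.699112
per-turn = √(37.699112² + 27²) = √(1421.2230 + 729) = √2150.2230 = 46.370497
L = 7.75 × 46.370497 = 359.371355
V = π·4² × L = 50.265482 × 359.371355 = 18063.974552

L=359.371 V=18063.975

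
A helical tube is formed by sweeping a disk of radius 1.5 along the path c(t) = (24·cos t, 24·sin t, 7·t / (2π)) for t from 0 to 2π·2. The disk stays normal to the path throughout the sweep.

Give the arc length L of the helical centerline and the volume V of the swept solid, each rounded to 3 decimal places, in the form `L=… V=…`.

L=301.918 V=2134.130

2πR = 2π·24 = 150.796447
per-turn = √(150.796447² + 7²) = √(22739.5685 + 49) = √22788.5685 = 150.958831
L = 2 × 150.958831 = 301.917661
V = π·1.5² × L = 7.068583 × 301.917661 = 2134.130190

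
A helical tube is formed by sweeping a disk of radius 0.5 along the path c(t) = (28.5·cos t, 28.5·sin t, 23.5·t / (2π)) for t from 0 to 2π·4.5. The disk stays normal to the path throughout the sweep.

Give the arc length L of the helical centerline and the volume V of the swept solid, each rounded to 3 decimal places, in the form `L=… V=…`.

2πR = 2π·28.5 = 179.070781
per-turn = √(179.070781² + 23.5²) = √(32066.3447 + 552.25) = √32618.5947 = 180.606187
L = 4.5 × 180.606187 = 812.727840
V = π·0.5² × L = 0.785398 × 812.727840 = 638.314953

L=812.728 V=638.315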